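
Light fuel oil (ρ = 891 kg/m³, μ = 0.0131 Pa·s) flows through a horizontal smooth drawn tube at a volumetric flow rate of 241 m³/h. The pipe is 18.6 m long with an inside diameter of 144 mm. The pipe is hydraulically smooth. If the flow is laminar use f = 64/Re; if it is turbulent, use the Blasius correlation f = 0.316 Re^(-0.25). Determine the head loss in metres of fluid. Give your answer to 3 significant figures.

h_f ≈ 2.48 m

Q = 241 m³/h = 241/3600 = 0.06694 m³/s.
Cross-sectional area A = πD²/4 = π(0.144)²/4 = 0.01629 m²; mean velocity V = Q/A = 0.06694/0.01629 = 4.111 m/s.
Reynolds number Re = ρVD/μ = 891 · 4.111 · 0.144 / 0.0131 = 4.026e+04.
Re > 4000 → turbulent. Smooth-pipe (Blasius): f = 0.316 Re^(-0.25) = 0.316/(4.026e+04)^0.25 = 0.02231.
Darcy-Weisbach: ΔP = f(L/D)(ρV²/2) = 0.02231·(18.6/0.144)·(891·4.111²/2) = 0.02231·129.2·7527 = 2.169e+04 Pa.
Head loss h_f = ΔP/(ρg) = 2.169e+04/(891·9.81) = 2.48 m.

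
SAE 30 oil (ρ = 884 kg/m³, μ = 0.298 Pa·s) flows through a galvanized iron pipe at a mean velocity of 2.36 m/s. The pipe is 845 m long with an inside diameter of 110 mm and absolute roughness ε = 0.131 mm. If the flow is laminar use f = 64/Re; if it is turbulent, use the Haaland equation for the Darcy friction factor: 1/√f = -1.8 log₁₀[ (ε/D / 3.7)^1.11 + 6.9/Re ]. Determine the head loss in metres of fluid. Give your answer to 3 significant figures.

h_f ≈ 181 m

Reynolds number Re = ρVD/μ = 884 · 2.36 · 0.11 / 0.298 = 770.1.
Re < 2300 → laminar flow, so f = 64/Re = 64/770.1 = 0.08311 (the turbulent correlation is not needed).
Darcy-Weisbach: ΔP = f(L/D)(ρV²/2) = 0.08311·(845/0.11)·(884·2.36²/2) = 0.08311·7682·2462 = 1.572e+06 Pa.
Head loss h_f = ΔP/(ρg) = 1.572e+06/(884·9.81) = 181 m.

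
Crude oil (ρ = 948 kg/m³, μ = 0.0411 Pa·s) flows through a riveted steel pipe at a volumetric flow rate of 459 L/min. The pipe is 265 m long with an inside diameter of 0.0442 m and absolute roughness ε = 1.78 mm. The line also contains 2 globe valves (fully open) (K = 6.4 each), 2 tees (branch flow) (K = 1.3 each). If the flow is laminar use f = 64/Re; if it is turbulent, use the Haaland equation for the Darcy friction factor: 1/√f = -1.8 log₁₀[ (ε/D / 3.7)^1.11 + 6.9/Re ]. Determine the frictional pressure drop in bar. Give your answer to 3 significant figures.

Q = 459 L/min = 459/60000 = 0.00765 m³/s.
Cross-sectional area A = πD²/4 = π(0.0442)²/4 = 0.001534 m²; mean velocity V = Q/A = 0.00765/0.001534 = 4.986 m/s.
Reynolds number Re = ρVD/μ = 948 · 4.986 · 0.0442 / 0.0411 = 5083.
Re > 4000 → turbulent. Relative roughness ε/D = 0.00178/0.0442 = 0.0403. Haaland: 1/√f = -1.8 log₁₀[(0.0403/3.7)^1.11 + 6.9/5083] = -1.8 log₁₀[0.00662 + 0.00136] = 3.777, so f = 0.07011.
Total minor-loss coefficient ΣK = 2·6.4 + 2·1.3 = 15.4.
ΔP = [f·L/D + ΣK]·(ρV²/2) = [0.07011·265/0.0442 + 15.4]·(948·4.986²/2) = [420.3 + 15.4]·1.178e+04 = 5.134e+06 Pa.
ΔP = 5.134e+06 Pa = 51.3 bar.

ΔP ≈ 51.3 bar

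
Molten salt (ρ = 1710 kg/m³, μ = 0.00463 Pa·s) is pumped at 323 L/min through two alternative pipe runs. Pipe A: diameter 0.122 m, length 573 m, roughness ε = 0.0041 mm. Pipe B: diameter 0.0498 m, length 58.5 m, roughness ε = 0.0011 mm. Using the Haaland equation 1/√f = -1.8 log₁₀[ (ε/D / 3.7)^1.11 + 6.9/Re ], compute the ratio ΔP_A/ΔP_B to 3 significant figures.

Pipe A: V = Q/A = 0.005383/0.01169 = 0.4605 m/s; Re = 2.075e+04; ε/D = 3.36e-05; Haaland → f = 0.02556; ΔP_A = f(L/D)(ρV²/2) = 2.177e+04 Pa.
Pipe B: V = Q/A = 0.005383/0.001948 = 2.764 m/s; Re = 5.083e+04; ε/D = 2.21e-05; Haaland → f = 0.02069; ΔP_B = f(L/D)(ρV²/2) = 1.587e+05 Pa.
ΔP_A/ΔP_B = 2.177e+04/1.587e+05 = 0.137.

ΔP_A/ΔP_B ≈ 0.137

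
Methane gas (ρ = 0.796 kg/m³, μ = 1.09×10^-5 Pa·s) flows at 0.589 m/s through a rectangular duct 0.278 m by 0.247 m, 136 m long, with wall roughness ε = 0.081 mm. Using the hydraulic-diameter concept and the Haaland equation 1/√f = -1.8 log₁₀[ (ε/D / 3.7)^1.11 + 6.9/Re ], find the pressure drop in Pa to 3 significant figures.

ΔP ≈ 2.17 Pa

Hydraulic diameter D_h = 4A/P = 4·(0.278·0.247)/(2·(0.278+0.247)) = 0.2747/1.05 = 0.2616 m.
Re = ρVD_h/μ = 0.796·0.589·0.2616/1.09e-05 = 1.125e+04.
ε/D_h = 8.1e-05/0.2616 = 0.00031; Haaland gives 1/√f = -1.8 log₁₀[2.98e-05+0.000613] = 5.745, so f = 0.0303.
ΔP = f(L/D_h)(ρV²/2) = 0.0303·136/0.2616·0.1381 = 2.175 Pa.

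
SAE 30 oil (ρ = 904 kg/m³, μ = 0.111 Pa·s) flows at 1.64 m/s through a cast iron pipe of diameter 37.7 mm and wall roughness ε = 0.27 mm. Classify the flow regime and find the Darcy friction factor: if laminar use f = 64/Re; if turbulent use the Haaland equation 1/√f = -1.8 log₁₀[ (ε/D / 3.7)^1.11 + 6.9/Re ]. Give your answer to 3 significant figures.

Re = ρVD/μ = 904·1.64·0.0377/0.111 = 503.5.
Re < 2300 → laminar, so f = 64/Re = 0.1271 (roughness is irrelevant in laminar flow).

f ≈ 0.127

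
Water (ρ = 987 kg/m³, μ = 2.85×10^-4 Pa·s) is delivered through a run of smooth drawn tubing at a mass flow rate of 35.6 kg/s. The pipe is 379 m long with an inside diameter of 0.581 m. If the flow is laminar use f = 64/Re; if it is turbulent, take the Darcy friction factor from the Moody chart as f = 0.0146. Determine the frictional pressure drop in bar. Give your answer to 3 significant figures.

A = πD²/4 = π(0.581)²/4 = 0.2651 m²; mean velocity V = ṁ/(ρA) = 35.6/(987 · 0.2651) = 0.136 m/s.
Reynolds number Re = ρVD/μ = 987 · 0.136 · 0.581 / 0.000285 = 2.737e+05.
Re > 4000 → turbulent; use the Moody-chart value f = 0.0146.
Darcy-Weisbach: ΔP = f(L/D)(ρV²/2) = 0.0146·(379/0.581)·(987·0.136²/2) = 0.0146·652.3·9.134 = 86.99 Pa.
ΔP = 86.99 Pa = 8.70×10^-4 bar.

ΔP ≈ 8.70×10^-4 bar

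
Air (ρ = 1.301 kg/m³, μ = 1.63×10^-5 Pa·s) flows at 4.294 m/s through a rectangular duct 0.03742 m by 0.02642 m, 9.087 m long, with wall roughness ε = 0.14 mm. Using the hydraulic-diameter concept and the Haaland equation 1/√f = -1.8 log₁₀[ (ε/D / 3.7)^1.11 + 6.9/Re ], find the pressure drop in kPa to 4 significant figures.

Hydraulic diameter D_h = 4A/P = 4·(0.03742·0.02642)/(2·(0.03742+0.02642)) = 0.003955/0.1277 = 0.03097 m.
Re = ρVD_h/μ = 1.301·4.294·0.03097/1.63e-05 = 1.062e+04.
ε/D_h = 0.00014/0.03097 = 0.00452; Haaland gives 1/√f = -1.8 log₁₀[0.000584+0.00065] = 5.236, so f = 0.03648.
ΔP = f(L/D_h)(ρV²/2) = 0.03648·9.087/0.03097·11.99 = 128.4 Pa.
ΔP = 0.1284 kPa.

ΔP ≈ 0.1284 kPa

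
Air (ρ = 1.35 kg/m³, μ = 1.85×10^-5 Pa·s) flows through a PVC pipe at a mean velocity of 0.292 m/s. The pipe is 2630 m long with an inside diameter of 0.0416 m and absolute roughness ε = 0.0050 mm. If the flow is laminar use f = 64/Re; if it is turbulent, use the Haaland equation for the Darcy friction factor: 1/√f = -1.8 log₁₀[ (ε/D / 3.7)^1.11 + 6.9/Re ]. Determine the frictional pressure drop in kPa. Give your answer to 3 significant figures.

Reynolds number Re = ρVD/μ = 1.35 · 0.292 · 0.0416 / 1.85e-05 = 886.4.
Re < 2300 → laminar flow, so f = 64/Re = 64/886.4 = 0.0722 (the turbulent correlation is not needed).
Darcy-Weisbach: ΔP = f(L/D)(ρV²/2) = 0.0722·(2630/0.0416)·(1.35·0.292²/2) = 0.0722·6.322e+04·0.05755 = 262.7 Pa.
ΔP = 262.7 Pa = 0.263 kPa.

ΔP ≈ 0.263 kPa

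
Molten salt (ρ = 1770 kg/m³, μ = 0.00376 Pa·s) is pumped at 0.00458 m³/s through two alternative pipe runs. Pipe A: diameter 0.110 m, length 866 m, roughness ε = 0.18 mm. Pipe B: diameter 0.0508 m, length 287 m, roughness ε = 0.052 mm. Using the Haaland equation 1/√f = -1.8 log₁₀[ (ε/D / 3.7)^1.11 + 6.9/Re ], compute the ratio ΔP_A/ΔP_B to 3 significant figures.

Pipe A: V = Q/A = 0.00458/0.009503 = 0.4819 m/s; Re = 2.496e+04; ε/D = 0.00164; Haaland → f = 0.0278; ΔP_A = f(L/D)(ρV²/2) = 4.499e+04 Pa.
Pipe B: V = Q/A = 0.00458/0.002027 = 2.26 m/s; Re = 5.404e+04; ε/D = 0.00102; Haaland → f = 0.02356; ΔP_B = f(L/D)(ρV²/2) = 6.014e+05 Pa.
ΔP_A/ΔP_B = 4.499e+04/6.014e+05 = 0.0748.

ΔP_A/ΔP_B ≈ 0.0748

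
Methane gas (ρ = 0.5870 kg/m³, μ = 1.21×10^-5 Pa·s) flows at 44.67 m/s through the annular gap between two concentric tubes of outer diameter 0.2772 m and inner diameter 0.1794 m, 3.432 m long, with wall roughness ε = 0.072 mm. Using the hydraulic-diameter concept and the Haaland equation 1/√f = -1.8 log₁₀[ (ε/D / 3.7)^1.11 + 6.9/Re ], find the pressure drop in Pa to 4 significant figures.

ΔP ≈ 405.2 Pa

Hydraulic diameter D_h = 4A/P = D_o - D_i = 0.2772 - 0.1794 = 0.0978 m.
Re = ρVD_h/μ = 0.587·44.67·0.0978/1.21e-05 = 2.119e+05.
ε/D_h = 7.2e-05/0.0978 = 0.000736; Haaland gives 1/√f = -1.8 log₁₀[7.79e-05+3.26e-05] = 7.122, so f = 0.01971.
ΔP = f(L/D_h)(ρV²/2) = 0.01971·3.432/0.0978·585.7 = 405.2 Pa.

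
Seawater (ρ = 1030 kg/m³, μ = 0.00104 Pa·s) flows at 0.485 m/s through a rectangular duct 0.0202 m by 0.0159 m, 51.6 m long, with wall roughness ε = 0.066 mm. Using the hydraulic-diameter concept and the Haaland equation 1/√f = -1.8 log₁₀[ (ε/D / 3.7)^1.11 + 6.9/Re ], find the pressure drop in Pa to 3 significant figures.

ΔP ≈ 12900 Pa

Hydraulic diameter D_h = 4A/P = 4·(0.0202·0.0159)/(2·(0.0202+0.0159)) = 0.001285/0.0722 = 0.01779 m.
Re = ρVD_h/μ = 1030·0.485·0.01779/0.00104 = 8547.
ε/D_h = 6.6e-05/0.01779 = 0.00371; Haaland gives 1/√f = -1.8 log₁₀[0.000469+0.000807] = 5.209, so f = 0.03685.
ΔP = f(L/D_h)(ρV²/2) = 0.03685·51.6/0.01779·121.1 = 1.295e+04 Pa.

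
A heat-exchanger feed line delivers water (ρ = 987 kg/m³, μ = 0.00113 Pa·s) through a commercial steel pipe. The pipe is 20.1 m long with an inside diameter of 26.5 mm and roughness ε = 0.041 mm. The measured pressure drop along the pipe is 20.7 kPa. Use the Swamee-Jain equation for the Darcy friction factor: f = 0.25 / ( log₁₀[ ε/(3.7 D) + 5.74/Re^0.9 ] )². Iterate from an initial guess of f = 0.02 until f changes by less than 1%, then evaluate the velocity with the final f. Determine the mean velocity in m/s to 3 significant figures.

V ≈ 1.43 m/s

Rearranging Darcy-Weisbach: V = √(2·ΔP·D/(f·L·ρ)). With ε/D = 4.1e-05/0.0265 = 0.00155, iterate starting from f = 0.02:
  f = 0.02 → V = √(2·2.07e+04·0.0265/(0.02·20.1·987)) = 1.663 m/s; Re = ρVD/μ = 3.849e+04; f → 0.02649
  f = 0.02649 → V = 1.445 m/s; Re = 3.345e+04; f → 0.02699
  f = 0.02699 → V = 1.431 m/s; Re = 3.313e+04; f → 0.02702
Converged (Δf/f < 1%). With the final f = 0.02702: V = √(2·2.07e+04·0.0265/(0.02702·20.1·987)) = 1.431 m/s.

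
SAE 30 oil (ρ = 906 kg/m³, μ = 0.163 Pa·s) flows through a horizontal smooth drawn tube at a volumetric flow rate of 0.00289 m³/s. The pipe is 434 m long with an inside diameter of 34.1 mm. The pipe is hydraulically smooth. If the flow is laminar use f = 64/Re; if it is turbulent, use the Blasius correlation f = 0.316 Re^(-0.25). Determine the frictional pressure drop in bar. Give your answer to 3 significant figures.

ΔP ≈ 61.6 bar

Cross-sectional area A = πD²/4 = π(0.0341)²/4 = 0.0009133 m²; mean velocity V = Q/A = 0.00289/0.0009133 = 3.164 m/s.
Reynolds number Re = ρVD/μ = 906 · 3.164 · 0.0341 / 0.163 = 599.8.
Re < 2300 → laminar flow, so f = 64/Re = 64/599.8 = 0.1067 (the turbulent correlation is not needed).
Darcy-Weisbach: ΔP = f(L/D)(ρV²/2) = 0.1067·(434/0.0341)·(906·3.164²/2) = 0.1067·1.273e+04·4536 = 6.161e+06 Pa.
ΔP = 6.161e+06 Pa = 61.6 bar.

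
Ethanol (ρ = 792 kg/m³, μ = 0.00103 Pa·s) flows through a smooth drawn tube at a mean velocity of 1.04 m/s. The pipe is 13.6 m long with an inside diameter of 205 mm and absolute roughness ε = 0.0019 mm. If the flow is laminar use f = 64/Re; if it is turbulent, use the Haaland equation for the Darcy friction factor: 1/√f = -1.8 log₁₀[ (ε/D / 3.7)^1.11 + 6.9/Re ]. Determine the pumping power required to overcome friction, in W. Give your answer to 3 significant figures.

Reynolds number Re = ρVD/μ = 792 · 1.04 · 0.205 / 0.00103 = 1.639e+05.
Re > 4000 → turbulent. Relative roughness ε/D = 1.9e-06/0.205 = 9.27e-06. Haaland: 1/√f = -1.8 log₁₀[(9.27e-06/3.7)^1.11 + 6.9/1.639e+05] = -1.8 log₁₀[6.06e-07 + 4.21e-05] = 7.865, so f = 0.01616.
Darcy-Weisbach: ΔP = f(L/D)(ρV²/2) = 0.01616·(13.6/0.205)·(792·1.04²/2) = 0.01616·66.34·428.3 = 459.3 Pa.
Q = V·A = 1.04·0.03301 = 0.03433 m³/s.
Pumping power P = QΔP = 0.03433·459.3 = 15.77 W = 15.8 W.

P ≈ 15.8 W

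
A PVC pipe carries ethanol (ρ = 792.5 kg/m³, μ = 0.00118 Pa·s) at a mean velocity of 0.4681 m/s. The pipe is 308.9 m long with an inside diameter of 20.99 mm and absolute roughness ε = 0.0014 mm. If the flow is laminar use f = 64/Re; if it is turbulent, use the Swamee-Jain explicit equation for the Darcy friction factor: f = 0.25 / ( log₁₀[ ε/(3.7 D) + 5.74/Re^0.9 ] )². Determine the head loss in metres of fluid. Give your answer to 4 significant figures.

h_f ≈ 5.743 m

Reynolds number Re = ρVD/μ = 792.5 · 0.4681 · 0.02099 / 0.00118 = 6599.
Re > 4000 → turbulent. Relative roughness ε/D = 1.4e-06/0.02099 = 6.67e-05. Swamee-Jain: f = 0.25/(log₁₀[6.67e-05/3.7 + 5.74/6599^0.9])² = 0.25/(log₁₀[1.8e-05 + 0.0021])² = 0.25/(-2.675)² = 0.03494.
Darcy-Weisbach: ΔP = f(L/D)(ρV²/2) = 0.03494·(308.9/0.02099)·(792.5·0.4681²/2) = 0.03494·1.472e+04·86.83 = 4.465e+04 Pa.
Head loss h_f = ΔP/(ρg) = 4.465e+04/(792.5·9.81) = 5.743 m.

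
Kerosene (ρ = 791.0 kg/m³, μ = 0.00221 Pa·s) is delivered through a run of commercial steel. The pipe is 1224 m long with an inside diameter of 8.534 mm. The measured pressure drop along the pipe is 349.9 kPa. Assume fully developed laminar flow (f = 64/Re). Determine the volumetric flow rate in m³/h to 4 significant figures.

Q ≈ 0.06062 m³/h

For laminar flow, f = 64/Re with Re = ρVD/μ, so Darcy-Weisbach reduces to ΔP = 32μLV/D². Solving for V: V = ΔP·D²/(32μL) = 3.499e+05·(0.008534)²/(32·0.00221·1224) = 0.2944 m/s.
Check: Re = ρVD/μ = 791·0.2944·0.008534/0.00221 = 899.2 < 2300, so the laminar assumption holds.
Q = V·A = 0.2944·(π/4·0.008534²) = 1.684e-05 m³/s = 0.06062 m³/h.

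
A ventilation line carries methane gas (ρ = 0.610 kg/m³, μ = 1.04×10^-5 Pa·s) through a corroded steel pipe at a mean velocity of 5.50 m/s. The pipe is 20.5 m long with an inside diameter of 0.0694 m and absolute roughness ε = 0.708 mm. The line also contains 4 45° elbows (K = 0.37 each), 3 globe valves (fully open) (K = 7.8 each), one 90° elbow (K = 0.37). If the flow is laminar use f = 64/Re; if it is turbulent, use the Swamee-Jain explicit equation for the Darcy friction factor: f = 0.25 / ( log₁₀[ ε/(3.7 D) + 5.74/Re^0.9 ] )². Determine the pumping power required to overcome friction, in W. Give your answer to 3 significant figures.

Reynolds number Re = ρVD/μ = 0.61 · 5.5 · 0.0694 / 1.04e-05 = 2.239e+04.
Re > 4000 → turbulent. Relative roughness ε/D = 0.000708/0.0694 = 0.0102. Swamee-Jain: f = 0.25/(log₁₀[0.0102/3.7 + 5.74/2.239e+04^0.9])² = 0.25/(log₁₀[0.00276 + 0.000698])² = 0.25/(-2.462)² = 0.04126.
Total minor-loss coefficient ΣK = 4·0.37 + 3·7.8 + 1·0.37 = 25.2.
ΔP = [f·L/D + ΣK]·(ρV²/2) = [0.04126·20.5/0.0694 + 25.2]·(0.61·5.5²/2) = [12.19 + 25.2]·9.226 = 345.4 Pa.
Q = V·A = 5.5·0.003783 = 0.02081 m³/s.
Pumping power P = QΔP = 0.02081·345.4 = 7.186 W = 7.19 W.

P ≈ 7.19 W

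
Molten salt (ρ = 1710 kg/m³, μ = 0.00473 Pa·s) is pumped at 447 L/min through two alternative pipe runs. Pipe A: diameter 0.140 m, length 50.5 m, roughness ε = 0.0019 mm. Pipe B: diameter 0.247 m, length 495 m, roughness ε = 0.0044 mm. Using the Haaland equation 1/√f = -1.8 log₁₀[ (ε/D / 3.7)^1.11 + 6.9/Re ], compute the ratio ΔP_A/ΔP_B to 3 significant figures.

Pipe A: V = Q/A = 0.00745/0.01539 = 0.484 m/s; Re = 2.449e+04; ε/D = 1.36e-05; Haaland → f = 0.02451; ΔP_A = f(L/D)(ρV²/2) = 1770 Pa.
Pipe B: V = Q/A = 0.00745/0.04792 = 0.1555 m/s; Re = 1.388e+04; ε/D = 1.78e-05; Haaland → f = 0.0283; ΔP_B = f(L/D)(ρV²/2) = 1172 Pa.
ΔP_A/ΔP_B = 1770/1172 = 1.51.

ΔP_A/ΔP_B ≈ 1.51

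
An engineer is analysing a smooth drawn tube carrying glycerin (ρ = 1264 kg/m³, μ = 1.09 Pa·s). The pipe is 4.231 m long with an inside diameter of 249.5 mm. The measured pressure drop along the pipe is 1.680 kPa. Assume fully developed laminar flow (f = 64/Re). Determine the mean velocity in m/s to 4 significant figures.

V ≈ 0.7086 m/s

For laminar flow, f = 64/Re with Re = ρVD/μ, so Darcy-Weisbach reduces to ΔP = 32μLV/D². Solving for V: V = ΔP·D²/(32μL) = 1680·(0.2495)²/(32·1.09·4.231) = 0.7086 m/s.
Check: Re = ρVD/μ = 1264·0.7086·0.2495/1.09 = 205 < 2300, so the laminar assumption holds.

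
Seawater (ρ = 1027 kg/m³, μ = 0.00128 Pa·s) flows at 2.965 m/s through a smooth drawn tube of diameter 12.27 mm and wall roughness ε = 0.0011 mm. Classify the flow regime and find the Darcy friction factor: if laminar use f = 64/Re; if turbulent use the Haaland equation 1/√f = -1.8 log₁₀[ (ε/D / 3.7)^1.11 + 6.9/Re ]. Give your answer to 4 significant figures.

Re = ρVD/μ = 1027·2.965·0.01227/0.00128 = 2.919e+04.
Re > 4000 → turbulent. ε/D = 1.1e-06/0.01227 = 8.96e-05; Haaland: 1/√f = -1.8 log₁₀[7.53e-06 + 0.000236] = 6.503, so f = 0.02365.

f ≈ 0.02365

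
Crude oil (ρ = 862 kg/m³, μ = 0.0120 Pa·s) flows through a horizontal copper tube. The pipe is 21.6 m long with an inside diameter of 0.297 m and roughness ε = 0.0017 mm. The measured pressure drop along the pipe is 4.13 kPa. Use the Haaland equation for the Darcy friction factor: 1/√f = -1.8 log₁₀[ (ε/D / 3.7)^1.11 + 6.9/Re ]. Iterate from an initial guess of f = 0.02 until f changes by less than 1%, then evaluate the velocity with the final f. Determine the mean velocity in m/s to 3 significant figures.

Rearranging Darcy-Weisbach: V = √(2·ΔP·D/(f·L·ρ)). With ε/D = 1.7e-06/0.297 = 5.72e-06, iterate starting from f = 0.02:
  f = 0.02 → V = √(2·4130·0.297/(0.02·21.6·862)) = 2.567 m/s; Re = ρVD/μ = 5.476e+04; f → 0.02031
  f = 0.02031 → V = 2.547 m/s; Re = 5.434e+04; f → 0.02034
Converged (Δf/f < 1%). With the final f = 0.02034: V = √(2·4130·0.297/(0.02034·21.6·862)) = 2.545 m/s.

V ≈ 2.54 m/s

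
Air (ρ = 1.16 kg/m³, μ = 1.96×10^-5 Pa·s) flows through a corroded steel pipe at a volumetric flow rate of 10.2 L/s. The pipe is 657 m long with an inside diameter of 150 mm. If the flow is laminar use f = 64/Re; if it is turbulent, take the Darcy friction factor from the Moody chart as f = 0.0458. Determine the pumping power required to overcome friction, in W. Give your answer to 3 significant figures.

P ≈ 0.395 W

Q = 10.2 L/s = 10.2/1000 = 0.0102 m³/s.
Cross-sectional area A = πD²/4 = π(0.15)²/4 = 0.01767 m²; mean velocity V = Q/A = 0.0102/0.01767 = 0.5772 m/s.
Reynolds number Re = ρVD/μ = 1.16 · 0.5772 · 0.15 / 1.96e-05 = 5124.
Re > 4000 → turbulent; use the Moody-chart value f = 0.0458.
Darcy-Weisbach: ΔP = f(L/D)(ρV²/2) = 0.0458·(657/0.15)·(1.16·0.5772²/2) = 0.0458·4380·0.1932 = 38.76 Pa.
Pumping power P = QΔP = 0.0102·38.76 = 0.3954 W = 0.395 W.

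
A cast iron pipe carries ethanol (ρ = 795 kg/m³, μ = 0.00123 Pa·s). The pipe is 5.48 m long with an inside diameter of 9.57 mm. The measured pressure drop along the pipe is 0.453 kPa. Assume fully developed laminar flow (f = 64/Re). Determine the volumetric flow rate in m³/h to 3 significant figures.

For laminar flow, f = 64/Re with Re = ρVD/μ, so Darcy-Weisbach reduces to ΔP = 32μLV/D². Solving for V: V = ΔP·D²/(32μL) = 453·(0.00957)²/(32·0.00123·5.48) = 0.1923 m/s.
Check: Re = ρVD/μ = 795·0.1923·0.00957/0.00123 = 1190 < 2300, so the laminar assumption holds.
Q = V·A = 0.1923·(π/4·0.00957²) = 1.384e-05 m³/s = 0.0498 m³/h.

Q ≈ 0.0498 m³/h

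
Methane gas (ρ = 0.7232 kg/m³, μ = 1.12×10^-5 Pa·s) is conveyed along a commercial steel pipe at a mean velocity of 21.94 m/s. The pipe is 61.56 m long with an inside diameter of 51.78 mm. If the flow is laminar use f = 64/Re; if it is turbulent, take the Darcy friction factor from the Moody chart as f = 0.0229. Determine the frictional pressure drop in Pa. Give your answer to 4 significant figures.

Reynolds number Re = ρVD/μ = 0.7232 · 21.94 · 0.05178 / 1.12e-05 = 7.336e+04.
Re > 4000 → turbulent; use the Moody-chart value f = 0.0229.
Darcy-Weisbach: ΔP = f(L/D)(ρV²/2) = 0.0229·(61.56/0.05178)·(0.7232·21.94²/2) = 0.0229·1189·174.1 = 4739 Pa.

ΔP ≈ 4739 Pa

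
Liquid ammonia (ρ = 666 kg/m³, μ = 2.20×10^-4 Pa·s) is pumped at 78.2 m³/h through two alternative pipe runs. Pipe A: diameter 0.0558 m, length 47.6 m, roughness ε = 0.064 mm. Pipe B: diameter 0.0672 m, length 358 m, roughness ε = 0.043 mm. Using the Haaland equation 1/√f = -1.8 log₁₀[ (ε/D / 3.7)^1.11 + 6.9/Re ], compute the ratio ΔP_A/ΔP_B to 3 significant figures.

Pipe A: V = Q/A = 0.02172/0.002445 = 8.883 m/s; Re = 1.5e+06; ε/D = 0.00115; Haaland → f = 0.02051; ΔP_A = f(L/D)(ρV²/2) = 4.597e+05 Pa.
Pipe B: V = Q/A = 0.02172/0.003547 = 6.125 m/s; Re = 1.246e+06; ε/D = 0.00064; Haaland → f = 0.018; ΔP_B = f(L/D)(ρV²/2) = 1.198e+06 Pa.
ΔP_A/ΔP_B = 4.597e+05/1.198e+06 = 0.384.

ΔP_A/ΔP_B ≈ 0.384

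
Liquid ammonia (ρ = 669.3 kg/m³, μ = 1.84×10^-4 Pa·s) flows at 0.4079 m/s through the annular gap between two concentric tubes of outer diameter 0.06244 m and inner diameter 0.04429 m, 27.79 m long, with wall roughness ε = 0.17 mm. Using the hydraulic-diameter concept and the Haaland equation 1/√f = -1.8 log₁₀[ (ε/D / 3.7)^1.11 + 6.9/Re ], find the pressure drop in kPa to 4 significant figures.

Hydraulic diameter D_h = 4A/P = D_o - D_i = 0.06244 - 0.04429 = 0.01815 m.
Re = ρVD_h/μ = 669.3·0.4079·0.01815/0.000184 = 2.693e+04.
ε/D_h = 0.00017/0.01815 = 0.00937; Haaland gives 1/√f = -1.8 log₁₀[0.00131+0.000256] = 5.049, so f = 0.03923.
ΔP = f(L/D_h)(ρV²/2) = 0.03923·27.79/0.01815·55.68 = 3345 Pa.
ΔP = 3.345 kPa.

ΔP ≈ 3.345 kPa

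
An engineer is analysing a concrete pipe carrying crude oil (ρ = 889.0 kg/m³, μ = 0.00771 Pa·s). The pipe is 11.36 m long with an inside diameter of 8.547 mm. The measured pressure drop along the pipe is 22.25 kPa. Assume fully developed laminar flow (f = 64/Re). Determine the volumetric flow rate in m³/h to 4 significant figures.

For laminar flow, f = 64/Re with Re = ρVD/μ, so Darcy-Weisbach reduces to ΔP = 32μLV/D². Solving for V: V = ΔP·D²/(32μL) = 2.225e+04·(0.008547)²/(32·0.00771·11.36) = 0.5799 m/s.
Check: Re = ρVD/μ = 889·0.5799·0.008547/0.00771 = 571.5 < 2300, so the laminar assumption holds.
Q = V·A = 0.5799·(π/4·0.008547²) = 3.327e-05 m³/s = 0.1198 m³/h.

Q ≈ 0.1198 m³/h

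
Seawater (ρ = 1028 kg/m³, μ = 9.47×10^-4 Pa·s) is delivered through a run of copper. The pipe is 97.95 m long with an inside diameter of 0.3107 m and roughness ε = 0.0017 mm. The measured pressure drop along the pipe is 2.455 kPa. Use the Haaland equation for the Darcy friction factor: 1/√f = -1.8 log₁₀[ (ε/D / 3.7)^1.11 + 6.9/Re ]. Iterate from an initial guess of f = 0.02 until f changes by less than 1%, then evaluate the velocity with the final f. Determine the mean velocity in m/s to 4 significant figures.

Rearranging Darcy-Weisbach: V = √(2·ΔP·D/(f·L·ρ)). With ε/D = 1.7e-06/0.3107 = 5.47e-06, iterate starting from f = 0.02:
  f = 0.02 → V = √(2·2455·0.3107/(0.02·97.95·1028)) = 0.8704 m/s; Re = ρVD/μ = 2.935e+05; f → 0.01444
  f = 0.01444 → V = 1.024 m/s; Re = 3.454e+05; f → 0.01402
  f = 0.01402 → V = 1.04 m/s; Re = 3.506e+05; f → 0.01398
Converged (Δf/f < 1%). With the final f = 0.01398: V = √(2·2455·0.3107/(0.01398·97.95·1028)) = 1.041 m/s.

V ≈ 1.041 m/s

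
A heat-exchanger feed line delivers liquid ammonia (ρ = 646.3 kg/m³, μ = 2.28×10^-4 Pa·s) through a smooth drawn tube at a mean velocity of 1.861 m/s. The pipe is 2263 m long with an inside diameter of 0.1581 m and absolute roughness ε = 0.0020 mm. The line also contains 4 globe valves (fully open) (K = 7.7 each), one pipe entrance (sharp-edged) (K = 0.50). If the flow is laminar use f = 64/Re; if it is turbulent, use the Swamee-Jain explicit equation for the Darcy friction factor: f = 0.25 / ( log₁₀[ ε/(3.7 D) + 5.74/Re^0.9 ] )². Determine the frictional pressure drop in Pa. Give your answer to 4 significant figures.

Reynolds number Re = ρVD/μ = 646.3 · 1.861 · 0.1581 / 0.000228 = 8.34e+05.
Re > 4000 → turbulent. Relative roughness ε/D = 2e-06/0.1581 = 1.27e-05. Swamee-Jain: f = 0.25/(log₁₀[1.27e-05/3.7 + 5.74/8.34e+05^0.9])² = 0.25/(log₁₀[3.42e-06 + 2.69e-05])² = 0.25/(-4.518)² = 0.01225.
Total minor-loss coefficient ΣK = 4·7.7 + 1·0.5 = 31.3.
ΔP = [f·L/D + ΣK]·(ρV²/2) = [0.01225·2263/0.1581 + 31.3]·(646.3·1.861²/2) = [175.3 + 31.3]·1119 = 2.312e+05 Pa.

ΔP ≈ 231200 Pa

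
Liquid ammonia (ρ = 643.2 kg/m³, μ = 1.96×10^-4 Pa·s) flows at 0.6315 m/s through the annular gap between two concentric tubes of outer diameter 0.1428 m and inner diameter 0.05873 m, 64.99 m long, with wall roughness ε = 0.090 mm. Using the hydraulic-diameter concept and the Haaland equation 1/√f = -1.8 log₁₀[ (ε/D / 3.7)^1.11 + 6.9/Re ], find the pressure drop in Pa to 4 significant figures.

Hydraulic diameter D_h = 4A/P = D_o - D_i = 0.1428 - 0.05873 = 0.08407 m.
Re = ρVD_h/μ = 643.2·0.6315·0.08407/0.000196 = 1.742e+05.
ε/D_h = 9e-05/0.08407 = 0.00107; Haaland gives 1/√f = -1.8 log₁₀[0.000118+3.96e-05] = 6.844, so f = 0.02135.
ΔP = f(L/D_h)(ρV²/2) = 0.02135·64.99/0.08407·128.3 = 2117 Pa.

ΔP ≈ 2117 Pa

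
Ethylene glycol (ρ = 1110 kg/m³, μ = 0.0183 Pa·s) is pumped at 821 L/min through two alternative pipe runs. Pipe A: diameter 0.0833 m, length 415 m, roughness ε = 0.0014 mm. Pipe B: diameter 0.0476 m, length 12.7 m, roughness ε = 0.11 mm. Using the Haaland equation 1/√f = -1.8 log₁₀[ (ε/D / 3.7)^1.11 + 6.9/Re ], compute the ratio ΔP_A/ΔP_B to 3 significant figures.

Pipe A: V = Q/A = 0.01368/0.00545 = 2.511 m/s; Re = 1.269e+04; ε/D = 1.68e-05; Haaland → f = 0.02898; ΔP_A = f(L/D)(ρV²/2) = 5.051e+05 Pa.
Pipe B: V = Q/A = 0.01368/0.00178 = 7.689 m/s; Re = 2.22e+04; ε/D = 0.00231; Haaland → f = 0.02957; ΔP_B = f(L/D)(ρV²/2) = 2.589e+05 Pa.
ΔP_A/ΔP_B = 5.051e+05/2.589e+05 = 1.95.

ΔP_A/ΔP_B ≈ 1.95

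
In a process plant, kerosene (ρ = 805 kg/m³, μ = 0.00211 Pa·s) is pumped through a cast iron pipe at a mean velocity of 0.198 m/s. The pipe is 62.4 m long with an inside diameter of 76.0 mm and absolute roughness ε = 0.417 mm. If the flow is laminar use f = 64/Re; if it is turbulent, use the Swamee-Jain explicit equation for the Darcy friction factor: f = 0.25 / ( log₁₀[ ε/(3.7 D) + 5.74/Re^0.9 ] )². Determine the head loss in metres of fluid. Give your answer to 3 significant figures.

h_f ≈ 0.0704 m

Reynolds number Re = ρVD/μ = 805 · 0.198 · 0.076 / 0.00211 = 5741.
Re > 4000 → turbulent. Relative roughness ε/D = 0.000417/0.076 = 0.00549. Swamee-Jain: f = 0.25/(log₁₀[0.00549/3.7 + 5.74/5741^0.9])² = 0.25/(log₁₀[0.00148 + 0.00238])² = 0.25/(-2.414)² = 0.04292.
Darcy-Weisbach: ΔP = f(L/D)(ρV²/2) = 0.04292·(62.4/0.076)·(805·0.198²/2) = 0.04292·821.1·15.78 = 556 Pa.
Head loss h_f = ΔP/(ρg) = 556/(805·9.81) = 0.0704 m.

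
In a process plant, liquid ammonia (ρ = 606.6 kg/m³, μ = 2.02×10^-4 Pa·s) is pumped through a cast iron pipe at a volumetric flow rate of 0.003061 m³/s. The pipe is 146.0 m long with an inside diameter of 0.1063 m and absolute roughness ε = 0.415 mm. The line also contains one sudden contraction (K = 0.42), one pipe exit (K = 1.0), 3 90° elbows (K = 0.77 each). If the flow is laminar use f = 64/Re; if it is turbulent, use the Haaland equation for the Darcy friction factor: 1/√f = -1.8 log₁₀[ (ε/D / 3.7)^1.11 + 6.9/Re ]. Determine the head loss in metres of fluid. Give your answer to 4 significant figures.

Cross-sectional area A = πD²/4 = π(0.1063)²/4 = 0.008875 m²; mean velocity V = Q/A = 0.003061/0.008875 = 0.3449 m/s.
Reynolds number Re = ρVD/μ = 606.6 · 0.3449 · 0.1063 / 0.000202 = 1.101e+05.
Re > 4000 → turbulent. Relative roughness ε/D = 0.000415/0.1063 = 0.0039. Haaland: 1/√f = -1.8 log₁₀[(0.0039/3.7)^1.11 + 6.9/1.101e+05] = -1.8 log₁₀[0.000496 + 6.27e-05] = 5.854, so f = 0.02918.
Total minor-loss coefficient ΣK = 1·0.42 + 1·1 + 3·0.77 = 3.73.
ΔP = [f·L/D + ΣK]·(ρV²/2) = [0.02918·146/0.1063 + 3.73]·(606.6·0.3449²/2) = [40.07 + 3.73]·36.08 = 1580 Pa.
Head loss h_f = ΔP/(ρg) = 1580/(606.6·9.81) = 0.2656 m.

h_f ≈ 0.2656 m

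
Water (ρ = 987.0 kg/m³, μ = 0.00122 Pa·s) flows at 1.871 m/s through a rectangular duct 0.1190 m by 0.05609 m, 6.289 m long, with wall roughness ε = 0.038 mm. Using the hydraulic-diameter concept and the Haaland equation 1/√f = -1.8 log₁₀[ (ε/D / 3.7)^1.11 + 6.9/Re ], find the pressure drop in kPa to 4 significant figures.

Hydraulic diameter D_h = 4A/P = 4·(0.119·0.05609)/(2·(0.119+0.05609)) = 0.0267/0.3502 = 0.07624 m.
Re = ρVD_h/μ = 987·1.871·0.07624/0.00122 = 1.154e+05.
ε/D_h = 3.8e-05/0.07624 = 0.000498; Haaland gives 1/√f = -1.8 log₁₀[5.05e-05+5.98e-05] = 7.123, so f = 0.01971.
ΔP = f(L/D_h)(ρV²/2) = 0.01971·6.289/0.07624·1728 = 2808 Pa.
ΔP = 2.808 kPa.

ΔP ≈ 2.808 kPa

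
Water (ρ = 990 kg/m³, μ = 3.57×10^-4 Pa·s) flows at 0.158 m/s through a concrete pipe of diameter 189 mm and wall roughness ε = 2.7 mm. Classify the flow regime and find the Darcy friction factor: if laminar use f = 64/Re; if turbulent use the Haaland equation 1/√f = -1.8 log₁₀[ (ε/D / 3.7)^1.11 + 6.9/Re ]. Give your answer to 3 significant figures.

f ≈ 0.0436

Re = ρVD/μ = 990·0.158·0.189/0.000357 = 8.281e+04.
Re > 4000 → turbulent. ε/D = 0.0027/0.189 = 0.0143; Haaland: 1/√f = -1.8 log₁₀[0.0021 + 8.33e-05] = 4.791, so f = 0.04356.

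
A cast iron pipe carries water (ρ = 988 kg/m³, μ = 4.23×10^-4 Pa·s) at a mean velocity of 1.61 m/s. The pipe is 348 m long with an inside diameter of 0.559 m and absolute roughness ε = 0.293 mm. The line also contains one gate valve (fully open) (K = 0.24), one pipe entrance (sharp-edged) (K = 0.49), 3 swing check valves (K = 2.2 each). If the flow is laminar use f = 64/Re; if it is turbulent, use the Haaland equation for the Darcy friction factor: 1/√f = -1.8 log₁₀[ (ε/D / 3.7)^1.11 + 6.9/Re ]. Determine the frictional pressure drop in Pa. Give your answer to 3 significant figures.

ΔP ≈ 23000 Pa

Reynolds number Re = ρVD/μ = 988 · 1.61 · 0.559 / 0.000423 = 2.102e+06.
Re > 4000 → turbulent. Relative roughness ε/D = 0.000293/0.559 = 0.000524. Haaland: 1/√f = -1.8 log₁₀[(0.000524/3.7)^1.11 + 6.9/2.102e+06] = -1.8 log₁₀[5.34e-05 + 3.28e-06] = 7.643, so f = 0.01712.
Total minor-loss coefficient ΣK = 1·0.24 + 1·0.49 + 3·2.2 = 7.33.
ΔP = [f·L/D + ΣK]·(ρV²/2) = [0.01712·348/0.559 + 7.33]·(988·1.61²/2) = [10.66 + 7.33]·1280 = 2.303e+04 Pa.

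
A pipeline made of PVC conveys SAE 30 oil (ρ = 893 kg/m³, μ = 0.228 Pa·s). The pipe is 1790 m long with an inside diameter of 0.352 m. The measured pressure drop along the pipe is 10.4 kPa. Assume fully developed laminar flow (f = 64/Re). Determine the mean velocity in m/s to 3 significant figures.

V ≈ 0.0987 m/s

For laminar flow, f = 64/Re with Re = ρVD/μ, so Darcy-Weisbach reduces to ΔP = 32μLV/D². Solving for V: V = ΔP·D²/(32μL) = 1.04e+04·(0.352)²/(32·0.228·1790) = 0.09867 m/s.
Check: Re = ρVD/μ = 893·0.09867·0.352/0.228 = 136 < 2300, so the laminar assumption holds.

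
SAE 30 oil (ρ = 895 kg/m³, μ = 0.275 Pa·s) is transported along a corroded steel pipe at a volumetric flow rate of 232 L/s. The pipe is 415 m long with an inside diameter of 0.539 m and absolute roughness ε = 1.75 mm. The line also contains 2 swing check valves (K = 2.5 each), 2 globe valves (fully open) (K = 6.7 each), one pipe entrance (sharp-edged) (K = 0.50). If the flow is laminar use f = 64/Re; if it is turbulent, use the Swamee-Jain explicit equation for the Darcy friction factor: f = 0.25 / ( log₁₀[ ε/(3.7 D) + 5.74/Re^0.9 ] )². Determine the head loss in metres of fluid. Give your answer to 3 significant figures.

h_f ≈ 2.45 m

Q = 232 L/s = 232/1000 = 0.232 m³/s.
Cross-sectional area A = πD²/4 = π(0.539)²/4 = 0.2282 m²; mean velocity V = Q/A = 0.232/0.2282 = 1.017 m/s.
Reynolds number Re = ρVD/μ = 895 · 1.017 · 0.539 / 0.275 = 1784.
Re < 2300 → laminar flow, so f = 64/Re = 64/1784 = 0.03588 (the turbulent correlation is not needed).
Total minor-loss coefficient ΣK = 2·2.5 + 2·6.7 + 1·0.5 = 18.9.
ΔP = [f·L/D + ΣK]·(ρV²/2) = [0.03588·415/0.539 + 18.9]·(895·1.017²/2) = [27.63 + 18.9]·462.6 = 2.152e+04 Pa.
Head loss h_f = ΔP/(ρg) = 2.152e+04/(895·9.81) = 2.45 m.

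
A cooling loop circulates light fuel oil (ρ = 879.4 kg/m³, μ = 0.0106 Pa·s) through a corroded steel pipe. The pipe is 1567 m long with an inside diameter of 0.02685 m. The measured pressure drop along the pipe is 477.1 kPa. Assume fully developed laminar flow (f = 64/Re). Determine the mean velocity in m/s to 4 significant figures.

For laminar flow, f = 64/Re with Re = ρVD/μ, so Darcy-Weisbach reduces to ΔP = 32μLV/D². Solving for V: V = ΔP·D²/(32μL) = 4.771e+05·(0.02685)²/(32·0.0106·1567) = 0.6471 m/s.
Check: Re = ρVD/μ = 879.4·0.6471·0.02685/0.0106 = 1441 < 2300, so the laminar assumption holds.

V ≈ 0.6471 m/s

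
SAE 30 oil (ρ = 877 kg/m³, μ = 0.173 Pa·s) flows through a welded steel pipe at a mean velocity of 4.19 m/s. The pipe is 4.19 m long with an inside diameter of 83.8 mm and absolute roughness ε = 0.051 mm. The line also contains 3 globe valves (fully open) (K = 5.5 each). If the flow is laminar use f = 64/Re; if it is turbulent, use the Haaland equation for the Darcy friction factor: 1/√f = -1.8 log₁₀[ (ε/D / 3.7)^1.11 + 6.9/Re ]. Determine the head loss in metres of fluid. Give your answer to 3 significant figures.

Reynolds number Re = ρVD/μ = 877 · 4.19 · 0.0838 / 0.173 = 1780.
Re < 2300 → laminar flow, so f = 64/Re = 64/1780 = 0.03596 (the turbulent correlation is not needed).
Total minor-loss coefficient ΣK = 3·5.5 = 16.5.
ΔP = [f·L/D + ΣK]·(ρV²/2) = [0.03596·4.19/0.0838 + 16.5]·(877·4.19²/2) = [1.798 + 16.5]·7698 = 1.409e+05 Pa.
Head loss h_f = ΔP/(ρg) = 1.409e+05/(877·9.81) = 16.4 m.

h_f ≈ 16.4 m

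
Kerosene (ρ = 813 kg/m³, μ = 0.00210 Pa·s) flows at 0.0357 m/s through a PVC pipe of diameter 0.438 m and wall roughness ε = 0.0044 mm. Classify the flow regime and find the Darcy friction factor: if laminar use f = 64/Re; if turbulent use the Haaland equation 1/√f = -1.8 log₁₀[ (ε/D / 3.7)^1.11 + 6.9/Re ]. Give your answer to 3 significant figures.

f ≈ 0.0356

Re = ρVD/μ = 813·0.0357·0.438/0.0021 = 6054.
Re > 4000 → turbulent. ε/D = 4.4e-06/0.438 = 1e-05; Haaland: 1/√f = -1.8 log₁₀[6.63e-07 + 0.00114] = 5.297, so f = 0.03564.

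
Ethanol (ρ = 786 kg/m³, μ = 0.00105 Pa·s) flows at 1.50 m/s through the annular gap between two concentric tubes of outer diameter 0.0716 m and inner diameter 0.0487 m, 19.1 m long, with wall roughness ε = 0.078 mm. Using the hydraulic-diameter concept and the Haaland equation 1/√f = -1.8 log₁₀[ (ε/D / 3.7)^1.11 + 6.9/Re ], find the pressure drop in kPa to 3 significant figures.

ΔP ≈ 22.8 kPa

Hydraulic diameter D_h = 4A/P = D_o - D_i = 0.0716 - 0.0487 = 0.0229 m.
Re = ρVD_h/μ = 786·1.5·0.0229/0.00105 = 2.571e+04.
ε/D_h = 7.8e-05/0.0229 = 0.00341; Haaland gives 1/√f = -1.8 log₁₀[0.000427+0.000268] = 5.684, so f = 0.03095.
ΔP = f(L/D_h)(ρV²/2) = 0.03095·19.1/0.0229·884.2 = 2.282e+04 Pa.
ΔP = 22.8 kPa.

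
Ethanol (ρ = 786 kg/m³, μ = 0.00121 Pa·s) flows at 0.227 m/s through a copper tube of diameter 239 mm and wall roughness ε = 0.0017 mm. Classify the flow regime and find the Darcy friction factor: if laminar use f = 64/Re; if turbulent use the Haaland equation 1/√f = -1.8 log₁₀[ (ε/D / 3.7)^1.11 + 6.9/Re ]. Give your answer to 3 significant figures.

f ≈ 0.0225

Re = ρVD/μ = 786·0.227·0.239/0.00121 = 3.524e+04.
Re > 4000 → turbulent. ε/D = 1.7e-06/0.239 = 7.11e-06; Haaland: 1/√f = -1.8 log₁₀[4.52e-07 + 0.000196] = 6.673, so f = 0.02246.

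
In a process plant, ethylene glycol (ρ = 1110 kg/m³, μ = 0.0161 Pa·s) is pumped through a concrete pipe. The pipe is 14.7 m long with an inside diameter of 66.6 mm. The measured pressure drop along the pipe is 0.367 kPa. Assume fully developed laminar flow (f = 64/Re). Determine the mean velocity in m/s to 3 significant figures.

For laminar flow, f = 64/Re with Re = ρVD/μ, so Darcy-Weisbach reduces to ΔP = 32μLV/D². Solving for V: V = ΔP·D²/(32μL) = 367·(0.0666)²/(32·0.0161·14.7) = 0.2149 m/s.
Check: Re = ρVD/μ = 1110·0.2149·0.0666/0.0161 = 986.9 < 2300, so the laminar assumption holds.

V ≈ 0.215 m/s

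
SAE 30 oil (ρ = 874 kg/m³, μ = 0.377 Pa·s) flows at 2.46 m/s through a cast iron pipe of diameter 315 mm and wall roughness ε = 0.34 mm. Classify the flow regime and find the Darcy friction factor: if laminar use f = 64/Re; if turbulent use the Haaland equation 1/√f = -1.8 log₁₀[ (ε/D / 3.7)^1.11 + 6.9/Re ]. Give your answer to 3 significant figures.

Re = ρVD/μ = 874·2.46·0.315/0.377 = 1796.
Re < 2300 → laminar, so f = 64/Re = 0.03563 (roughness is irrelevant in laminar flow).

f ≈ 0.0356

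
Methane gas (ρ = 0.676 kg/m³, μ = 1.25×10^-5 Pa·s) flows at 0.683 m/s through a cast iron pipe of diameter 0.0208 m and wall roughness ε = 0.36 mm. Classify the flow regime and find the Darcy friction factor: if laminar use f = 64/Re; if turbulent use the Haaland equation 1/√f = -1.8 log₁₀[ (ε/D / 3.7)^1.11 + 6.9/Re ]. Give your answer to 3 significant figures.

Re = ρVD/μ = 0.676·0.683·0.0208/1.25e-05 = 768.3.
Re < 2300 → laminar, so f = 64/Re = 0.0833 (roughness is irrelevant in laminar flow).

f ≈ 0.0833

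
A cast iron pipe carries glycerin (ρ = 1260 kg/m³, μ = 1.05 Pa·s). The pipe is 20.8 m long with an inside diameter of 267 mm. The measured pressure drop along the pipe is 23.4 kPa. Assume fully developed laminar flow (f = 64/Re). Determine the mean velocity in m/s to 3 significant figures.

For laminar flow, f = 64/Re with Re = ρVD/μ, so Darcy-Weisbach reduces to ΔP = 32μLV/D². Solving for V: V = ΔP·D²/(32μL) = 2.34e+04·(0.267)²/(32·1.05·20.8) = 2.387 m/s.
Check: Re = ρVD/μ = 1260·2.387·0.267/1.05 = 764.8 < 2300, so the laminar assumption holds.

V ≈ 2.39 m/s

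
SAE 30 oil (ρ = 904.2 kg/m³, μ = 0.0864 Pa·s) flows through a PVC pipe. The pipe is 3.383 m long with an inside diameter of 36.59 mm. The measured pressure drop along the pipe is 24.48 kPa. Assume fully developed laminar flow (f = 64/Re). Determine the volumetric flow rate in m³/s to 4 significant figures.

Q ≈ 0.003685 m³/s

For laminar flow, f = 64/Re with Re = ρVD/μ, so Darcy-Weisbach reduces to ΔP = 32μLV/D². Solving for V: V = ΔP·D²/(32μL) = 2.448e+04·(0.03659)²/(32·0.0864·3.383) = 3.504 m/s.
Check: Re = ρVD/μ = 904.2·3.504·0.03659/0.0864 = 1342 < 2300, so the laminar assumption holds.
Q = V·A = 3.504·(π/4·0.03659²) = 0.003685 m³/s = 0.003685 m³/s.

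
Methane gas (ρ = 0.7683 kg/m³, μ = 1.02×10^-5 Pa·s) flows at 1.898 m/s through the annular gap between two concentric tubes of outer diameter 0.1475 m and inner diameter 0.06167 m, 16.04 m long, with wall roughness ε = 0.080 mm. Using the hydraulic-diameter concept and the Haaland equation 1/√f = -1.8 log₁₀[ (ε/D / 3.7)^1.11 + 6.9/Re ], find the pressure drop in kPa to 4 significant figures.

Hydraulic diameter D_h = 4A/P = D_o - D_i = 0.1475 - 0.06167 = 0.08583 m.
Re = ρVD_h/μ = 0.7683·1.898·0.08583/1.02e-05 = 1.227e+04.
ε/D_h = 8e-05/0.08583 = 0.000932; Haaland gives 1/√f = -1.8 log₁₀[0.000101+0.000562] = 5.721, so f = 0.03056.
ΔP = f(L/D_h)(ρV²/2) = 0.03056·16.04/0.08583·1.384 = 7.903 Pa.
ΔP = 0.007903 kPa.

ΔP ≈ 0.007903 kPa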